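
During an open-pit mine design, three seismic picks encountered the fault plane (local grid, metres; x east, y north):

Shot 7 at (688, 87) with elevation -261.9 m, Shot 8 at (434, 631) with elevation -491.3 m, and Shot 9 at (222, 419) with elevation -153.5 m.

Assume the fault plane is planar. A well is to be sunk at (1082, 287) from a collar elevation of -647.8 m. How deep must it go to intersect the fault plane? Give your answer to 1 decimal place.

Let the plane be z = a·x + b·y + c.
Shot 8−Shot 7: −254a + 544b = −229.4;  Shot 9−Shot 7: −466a + 332b = 108.4.
Solving gives a = −0.798756, b = −0.794640.
Then c = -261.9 − a·688 − b·87 = 356.78.
At (1082, 287): z_contact = −864.25 − 228.06 + 356.78 = -735.54 m.
Depth below ground = -647.8 − (-735.54) = 87.7 m.

87.7 m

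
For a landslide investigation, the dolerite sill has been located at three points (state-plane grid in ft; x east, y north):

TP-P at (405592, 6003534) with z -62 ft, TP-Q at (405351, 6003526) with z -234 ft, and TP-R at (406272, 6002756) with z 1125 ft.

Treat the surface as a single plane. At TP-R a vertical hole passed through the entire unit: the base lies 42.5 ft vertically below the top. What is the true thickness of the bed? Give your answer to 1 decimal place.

Two edge vectors: TP-P→TP-Q = (-241, -8, -172), TP-P→TP-R = (680, -778, 1187).
Normal n = (TP-P→TP-Q) × (TP-P→TP-R) = (-143312, 169107, 192938).
So ∂z/∂x = −n_x/n_z = 0.74279 and ∂z/∂y = −n_y/n_z = −0.87648.
|∇z| = √(a²+b²) = 1.14889, so dip δ = arctan(1.14889) = 48.96°.
True thickness = vertical thickness × cos δ = 42.5 × cos 48.96° = 27.9 ft.

27.9 ft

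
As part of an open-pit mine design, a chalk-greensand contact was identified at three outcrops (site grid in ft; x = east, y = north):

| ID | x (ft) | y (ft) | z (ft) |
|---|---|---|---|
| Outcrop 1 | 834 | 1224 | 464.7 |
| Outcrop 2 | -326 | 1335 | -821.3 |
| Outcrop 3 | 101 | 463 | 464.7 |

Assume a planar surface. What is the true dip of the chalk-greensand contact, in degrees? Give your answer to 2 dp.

54.64°

Let the plane be z = a·x + b·y + c.
Outcrop 2−Outcrop 1: −1160a + 111b = −1286;  Outcrop 3−Outcrop 1: −733a − 761b = 0.
Solving gives a = 1.01506, b = −0.97772.
Gradient magnitude |∇z| = √(a² + b²) = √(1.03035 + 0.95593) = 1.40935.
True dip = arctan(1.40935) = 54.64°, dipping toward NW (azimuth ≈ 314°).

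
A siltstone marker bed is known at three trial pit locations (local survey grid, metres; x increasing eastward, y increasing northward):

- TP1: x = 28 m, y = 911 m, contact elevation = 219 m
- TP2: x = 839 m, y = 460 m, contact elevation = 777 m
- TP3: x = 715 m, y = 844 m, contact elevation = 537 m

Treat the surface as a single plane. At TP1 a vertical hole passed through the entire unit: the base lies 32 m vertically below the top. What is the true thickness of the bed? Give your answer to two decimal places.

Let the plane be z = a·x + b·y + c.
TP2−TP1: 811a − 451b = 558;  TP3−TP1: 687a − 67b = 318.
Solving gives a = 0.41500, b = −0.49099.
|∇z| = √(a²+b²) = 0.64288, so dip δ = arctan(0.64288) = 32.74°.
True thickness = vertical thickness × cos δ = 32 × cos 32.74° = 26.92 m.

26.92 m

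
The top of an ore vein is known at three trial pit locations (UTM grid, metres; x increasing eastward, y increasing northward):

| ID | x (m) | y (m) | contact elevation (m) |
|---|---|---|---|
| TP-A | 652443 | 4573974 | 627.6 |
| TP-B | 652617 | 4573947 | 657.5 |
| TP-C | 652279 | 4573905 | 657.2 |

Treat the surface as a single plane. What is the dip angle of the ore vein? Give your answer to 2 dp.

Two edge vectors: TP-A→TP-B = (174, -27, 29.9), TP-A→TP-C = (-164, -69, 29.6).
Normal n = (TP-A→TP-B) × (TP-A→TP-C) = (1263.9, -10054, -16434).
So ∂z/∂x = −n_x/n_z = 0.07691 and ∂z/∂y = −n_y/n_z = −0.61178.
Gradient magnitude |∇z| = √(a² + b²) = √(0.00591 + 0.37428) = 0.61660.
True dip = arctan(0.61660) = 31.66°, dipping toward N (azimuth ≈ 353°).

31.66°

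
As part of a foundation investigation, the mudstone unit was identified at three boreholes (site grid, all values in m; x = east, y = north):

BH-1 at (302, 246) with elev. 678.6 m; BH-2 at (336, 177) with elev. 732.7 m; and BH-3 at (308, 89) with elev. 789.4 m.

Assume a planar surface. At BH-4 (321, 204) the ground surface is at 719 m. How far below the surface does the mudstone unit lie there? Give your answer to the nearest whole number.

Let the plane be z = a·x + b·y + c.
BH-2−BH-1: 34a − 69b = 54.1;  BH-3−BH-1: 6a − 157b = 110.8.
Solving gives a = 0.17232, b = −0.69915.
Then c = 678.6 − a·302 − b·246 = 798.55.
At (321, 204): z_contact = 55.3 − 142.6 + 798.55 = 711.2 m.
Depth below ground = 719 − 711.2 = 8 m.

8 m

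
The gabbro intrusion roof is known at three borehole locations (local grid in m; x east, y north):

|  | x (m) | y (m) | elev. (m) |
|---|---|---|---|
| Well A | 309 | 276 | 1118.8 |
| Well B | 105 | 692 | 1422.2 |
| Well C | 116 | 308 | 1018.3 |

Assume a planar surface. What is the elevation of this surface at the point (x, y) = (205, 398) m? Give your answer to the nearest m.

1177 m

Let the plane be z = a·x + b·y + c.
Well B−Well A: −204a + 416b = 303.4;  Well C−Well A: −193a + 32b = −100.5.
Solving gives a = 0.69844, b = 1.07183.
Then c = 1118.8 − a·309 − b·276 = 607.16.
At (205, 398): z = 143.2 + 426.6 + 607.16 = 1176.9 m.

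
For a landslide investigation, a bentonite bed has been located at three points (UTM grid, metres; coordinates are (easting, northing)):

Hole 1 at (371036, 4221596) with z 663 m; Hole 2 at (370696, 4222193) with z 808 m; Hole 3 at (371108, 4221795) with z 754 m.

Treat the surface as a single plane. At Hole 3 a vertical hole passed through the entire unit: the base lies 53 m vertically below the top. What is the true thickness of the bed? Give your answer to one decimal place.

48.5 m

Two edge vectors: Hole 1→Hole 2 = (-340, 597, 145), Hole 1→Hole 3 = (72, 199, 91).
Normal n = (Hole 1→Hole 2) × (Hole 1→Hole 3) = (25472, 41380, -110644).
So ∂z/∂E = −n_x/n_z = 0.23022 and ∂z/∂N = −n_y/n_z = 0.37399.
|∇z| = √(a²+b²) = 0.43917, so dip δ = arctan(0.43917) = 23.71°.
True thickness = vertical thickness × cos δ = 53 × cos 23.71° = 48.5 m.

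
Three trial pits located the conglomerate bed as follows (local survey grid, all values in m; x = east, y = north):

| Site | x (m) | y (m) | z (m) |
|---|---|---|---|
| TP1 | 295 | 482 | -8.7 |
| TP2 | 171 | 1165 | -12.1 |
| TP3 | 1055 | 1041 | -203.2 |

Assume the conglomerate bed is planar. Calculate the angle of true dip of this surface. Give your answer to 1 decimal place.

Two edge vectors: TP1→TP2 = (-124, 683, -3.4), TP1→TP3 = (760, 559, -194.5).
Normal n = (TP1→TP2) × (TP1→TP3) = (-130942.9, -26702, -588396).
So ∂z/∂x = −n_x/n_z = −0.22254 and ∂z/∂y = −n_y/n_z = −0.04538.
Gradient magnitude |∇z| = √(a² + b²) = √(0.04953 + 0.00206) = 0.22712.
True dip = arctan(0.22712) = 12.8°, dipping toward ENE (azimuth ≈ 078°).

12.8°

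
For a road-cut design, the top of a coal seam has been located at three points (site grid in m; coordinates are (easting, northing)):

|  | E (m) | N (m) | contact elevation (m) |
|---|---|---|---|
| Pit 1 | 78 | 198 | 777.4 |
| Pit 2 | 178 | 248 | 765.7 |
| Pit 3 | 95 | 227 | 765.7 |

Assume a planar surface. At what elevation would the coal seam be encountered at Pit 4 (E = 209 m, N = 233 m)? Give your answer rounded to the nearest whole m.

Two edge vectors: Pit 1→Pit 2 = (100, 50, -11.7), Pit 1→Pit 3 = (17, 29, -11.7).
Normal n = (Pit 1→Pit 2) × (Pit 1→Pit 3) = (-245.7, 971.1, 2050).
So ∂z/∂E = −n_x/n_z = 0.11985 and ∂z/∂N = −n_y/n_z = −0.47371.
Intercept c from Pit 1: 777.4 − 9.35 + 93.79 = 861.85.
At (209, 233): z = 25.0 − 110.4 + 861.85 = 776.5 m.

777 m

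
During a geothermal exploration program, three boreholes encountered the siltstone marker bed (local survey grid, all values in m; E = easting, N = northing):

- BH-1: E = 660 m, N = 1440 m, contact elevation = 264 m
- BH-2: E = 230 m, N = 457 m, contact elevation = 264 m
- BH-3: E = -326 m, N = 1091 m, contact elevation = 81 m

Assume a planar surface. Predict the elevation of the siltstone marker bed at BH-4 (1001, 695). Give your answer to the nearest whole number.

Two edge vectors: BH-1→BH-2 = (-430, -983, 0), BH-1→BH-3 = (-986, -349, -183).
Normal n = (BH-1→BH-2) × (BH-1→BH-3) = (179889, -78690, -819168).
So ∂z/∂E = −n_x/n_z = 0.21960 and ∂z/∂N = −n_y/n_z = −0.09606.
Intercept c from BH-1: 264 − 144.94 + 138.33 = 257.39.
At (1001, 695): z = 219.8 − 66.8 + 257.39 = 410.4 m.

410 m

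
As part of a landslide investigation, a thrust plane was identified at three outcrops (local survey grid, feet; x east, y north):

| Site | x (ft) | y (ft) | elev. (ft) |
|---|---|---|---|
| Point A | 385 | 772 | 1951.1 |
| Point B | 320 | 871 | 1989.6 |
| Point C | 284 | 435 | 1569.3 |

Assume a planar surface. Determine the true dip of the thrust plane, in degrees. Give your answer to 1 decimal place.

Two edge vectors: Point A→Point B = (-65, 99, 38.5), Point A→Point C = (-101, -337, -381.8).
Normal n = (Point A→Point B) × (Point A→Point C) = (-24823.7, -28705.5, 31904).
So ∂z/∂x = −n_x/n_z = 0.77807 and ∂z/∂y = −n_y/n_z = 0.89975.
Gradient magnitude |∇z| = √(a² + b²) = √(0.60540 + 0.80954) = 1.18951.
True dip = arctan(1.18951) = 49.9°, dipping toward SW (azimuth ≈ 221°).

49.9°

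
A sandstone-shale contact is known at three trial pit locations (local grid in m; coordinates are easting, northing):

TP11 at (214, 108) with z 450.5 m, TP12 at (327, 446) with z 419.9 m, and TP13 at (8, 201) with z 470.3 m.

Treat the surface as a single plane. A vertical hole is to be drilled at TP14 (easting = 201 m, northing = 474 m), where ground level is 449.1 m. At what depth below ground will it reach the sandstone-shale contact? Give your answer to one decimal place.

15.6 m

Let the plane be z = a·easting + b·northing + c.
TP12−TP11: 113a + 338b = −30.6;  TP13−TP11: −206a + 93b = 19.8.
Solving gives a = −0.11902, b = −0.05074.
Then c = 450.5 − a·214 − b·108 = 481.45.
At (201, 474): z_contact = −23.92 − 24.05 + 481.45 = 433.48 m.
Depth below ground = 449.1 − 433.48 = 15.6 m.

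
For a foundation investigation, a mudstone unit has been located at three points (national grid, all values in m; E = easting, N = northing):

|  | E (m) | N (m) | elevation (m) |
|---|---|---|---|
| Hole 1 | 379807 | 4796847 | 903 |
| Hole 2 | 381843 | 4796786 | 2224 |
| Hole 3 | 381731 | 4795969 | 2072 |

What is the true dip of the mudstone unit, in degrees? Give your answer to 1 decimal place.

Two edge vectors: Hole 1→Hole 2 = (2036, -61, 1321), Hole 1→Hole 3 = (1924, -878, 1169).
Normal n = (Hole 1→Hole 2) × (Hole 1→Hole 3) = (1088529, 161520, -1670244).
So ∂z/∂E = −n_x/n_z = 0.65172 and ∂z/∂N = −n_y/n_z = 0.09670.
Gradient magnitude |∇z| = √(a² + b²) = √(0.42474 + 0.00935) = 0.65885.
True dip = arctan(0.65885) = 33.4°, dipping toward W (azimuth ≈ 262°).

33.4°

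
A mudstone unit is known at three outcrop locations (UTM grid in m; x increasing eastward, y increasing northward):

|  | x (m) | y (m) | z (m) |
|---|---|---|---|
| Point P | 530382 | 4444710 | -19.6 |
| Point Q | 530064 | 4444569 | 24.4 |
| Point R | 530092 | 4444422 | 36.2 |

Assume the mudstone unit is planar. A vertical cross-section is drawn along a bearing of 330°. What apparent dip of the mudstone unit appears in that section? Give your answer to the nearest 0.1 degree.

Two edge vectors: Point P→Point Q = (-318, -141, 44), Point P→Point R = (-290, -288, 55.8).
Normal n = (Point P→Point Q) × (Point P→Point R) = (4804.2, 4984.4, 50694).
So ∂z/∂x = −n_x/n_z = −0.09477 and ∂z/∂y = −n_y/n_z = −0.09832.
Unit vector along 330° is (sin 330°, cos 330°) = (-0.5000, 0.8660).
Slope in that direction = a·(-0.5000) + b·(0.8660) = −0.03777.
Apparent dip = arctan|0.03777| = 2.2° (true dip is 7.8°, so apparent ≤ true as expected).

2.2°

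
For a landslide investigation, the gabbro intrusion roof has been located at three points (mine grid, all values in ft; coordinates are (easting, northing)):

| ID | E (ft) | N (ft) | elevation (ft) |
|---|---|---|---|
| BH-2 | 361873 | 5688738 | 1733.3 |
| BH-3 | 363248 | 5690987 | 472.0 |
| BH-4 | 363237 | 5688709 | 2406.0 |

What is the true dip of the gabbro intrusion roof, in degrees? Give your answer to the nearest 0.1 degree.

Two edge vectors: BH-2→BH-3 = (1375, 2249, -1261.3), BH-2→BH-4 = (1364, -29, 672.7).
Normal n = (BH-2→BH-3) × (BH-2→BH-4) = (1476324.6, -2645375.7, -3107511).
So ∂z/∂E = −n_x/n_z = 0.47508 and ∂z/∂N = −n_y/n_z = −0.85128.
Gradient magnitude |∇z| = √(a² + b²) = √(0.22570 + 0.72469) = 0.97488.
True dip = arctan(0.97488) = 44.3°, dipping toward NNW (azimuth ≈ 331°).

44.3°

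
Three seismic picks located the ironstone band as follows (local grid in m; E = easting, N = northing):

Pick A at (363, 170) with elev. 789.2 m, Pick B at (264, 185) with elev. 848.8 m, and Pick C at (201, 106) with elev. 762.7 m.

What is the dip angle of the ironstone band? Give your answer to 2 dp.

Two edge vectors: Pick A→Pick B = (-99, 15, 59.6), Pick A→Pick C = (-162, -64, -26.5).
Normal n = (Pick A→Pick B) × (Pick A→Pick C) = (3416.9, -12278.7, 8766).
So ∂z/∂E = −n_x/n_z = −0.38979 and ∂z/∂N = −n_y/n_z = 1.40072.
Gradient magnitude |∇z| = √(a² + b²) = √(0.15194 + 1.96201) = 1.45394.
True dip = arctan(1.45394) = 55.48°, dipping toward SSE (azimuth ≈ 164°).

55.48°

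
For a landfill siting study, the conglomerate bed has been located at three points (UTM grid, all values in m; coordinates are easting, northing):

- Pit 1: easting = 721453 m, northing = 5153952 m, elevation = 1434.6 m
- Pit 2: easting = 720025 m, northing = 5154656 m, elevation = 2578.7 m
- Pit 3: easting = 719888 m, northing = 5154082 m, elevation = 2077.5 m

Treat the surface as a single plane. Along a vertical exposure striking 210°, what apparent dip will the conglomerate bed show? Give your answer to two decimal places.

Two edge vectors: Pit 1→Pit 2 = (-1428, 704, 1144.1), Pit 1→Pit 3 = (-1565, 130, 642.9).
Normal n = (Pit 1→Pit 2) × (Pit 1→Pit 3) = (303868.6, -872455.3, 916120).
So ∂z/∂easting = −n_x/n_z = −0.33169 and ∂z/∂northing = −n_y/n_z = 0.95234.
Unit vector along 210° is (sin 210°, cos 210°) = (-0.5000, -0.8660).
Slope in that direction = a·(-0.5000) + b·(-0.8660) = −0.65890.
Apparent dip = arctan|0.65890| = 33.38° (true dip is 45.2°, so apparent ≤ true as expected).

33.38°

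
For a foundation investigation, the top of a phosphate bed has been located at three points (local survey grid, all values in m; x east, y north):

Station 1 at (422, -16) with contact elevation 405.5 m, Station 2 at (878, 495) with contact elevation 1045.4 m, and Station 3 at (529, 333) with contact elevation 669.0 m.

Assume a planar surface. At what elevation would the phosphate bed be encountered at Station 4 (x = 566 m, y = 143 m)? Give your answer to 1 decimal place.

606.4 m

Two edge vectors: Station 1→Station 2 = (456, 511, 639.9), Station 1→Station 3 = (107, 349, 263.5).
Normal n = (Station 1→Station 2) × (Station 1→Station 3) = (-88676.6, -51686.7, 104467).
So ∂z/∂x = −n_x/n_z = 0.84885 and ∂z/∂y = −n_y/n_z = 0.49477.
Intercept c from Station 1: 405.5 − 358.21 + 7.92 = 55.20.
At (566, 143): z = 480.4 + 70.8 + 55.20 = 606.4 m.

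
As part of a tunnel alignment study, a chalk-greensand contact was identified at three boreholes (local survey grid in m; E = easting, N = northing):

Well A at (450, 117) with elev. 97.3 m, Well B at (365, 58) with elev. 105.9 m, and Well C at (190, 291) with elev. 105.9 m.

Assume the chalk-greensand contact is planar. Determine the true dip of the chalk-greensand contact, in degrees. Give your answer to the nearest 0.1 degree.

4.8°

Let the plane be z = a·E + b·N + c.
Well B−Well A: −85a − 59b = 8.6;  Well C−Well A: −260a + 174b = 8.6.
Solving gives a = −0.06651, b = −0.04995.
Gradient magnitude |∇z| = √(a² + b²) = √(0.00442 + 0.00250) = 0.08317.
True dip = arctan(0.08317) = 4.8°, dipping toward NE (azimuth ≈ 053°).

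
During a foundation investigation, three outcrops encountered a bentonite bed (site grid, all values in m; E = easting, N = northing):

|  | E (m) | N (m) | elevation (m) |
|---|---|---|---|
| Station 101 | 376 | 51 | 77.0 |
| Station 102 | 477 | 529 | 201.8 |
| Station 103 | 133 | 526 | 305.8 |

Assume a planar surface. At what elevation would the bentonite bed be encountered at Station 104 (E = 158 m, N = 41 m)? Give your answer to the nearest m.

Two edge vectors: Station 101→Station 102 = (101, 478, 124.8), Station 101→Station 103 = (-243, 475, 228.8).
Normal n = (Station 101→Station 102) × (Station 101→Station 103) = (50086.4, -53435.2, 164129).
So ∂z/∂E = −n_x/n_z = −0.30516 and ∂z/∂N = −n_y/n_z = 0.32557.
Intercept c from Station 101: 77 + 114.74 − 16.60 = 175.14.
At (158, 41): z = −48.2 + 13.3 + 175.14 = 140.3 m.

140 m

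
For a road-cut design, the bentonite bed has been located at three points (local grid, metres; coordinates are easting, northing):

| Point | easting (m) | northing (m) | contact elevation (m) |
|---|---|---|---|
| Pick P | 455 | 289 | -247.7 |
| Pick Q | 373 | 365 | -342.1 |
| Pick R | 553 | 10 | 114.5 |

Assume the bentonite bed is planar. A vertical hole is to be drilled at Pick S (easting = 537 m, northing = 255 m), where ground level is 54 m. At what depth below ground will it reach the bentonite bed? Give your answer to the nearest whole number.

263 m

Let the plane be z = a·easting + b·northing + c.
Pick Q−Pick P: −82a + 76b = −94.4;  Pick R−Pick P: 98a − 279b = 362.2.
Solving gives a = −0.07710, b = −1.32529.
Then c = -247.7 − a·455 − b·289 = 170.39.
At (537, 255): z_contact = −41.4 − 337.9 + 170.39 = -209.0 m.
Depth below ground = 54 − (-209.0) = 263 m.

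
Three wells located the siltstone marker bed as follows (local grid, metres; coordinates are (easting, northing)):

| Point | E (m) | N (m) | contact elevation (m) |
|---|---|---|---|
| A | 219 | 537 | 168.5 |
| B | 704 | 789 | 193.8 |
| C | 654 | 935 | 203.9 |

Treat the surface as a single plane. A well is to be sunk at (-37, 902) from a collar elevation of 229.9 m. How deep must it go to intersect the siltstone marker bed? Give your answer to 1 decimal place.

Let the plane be z = a·E + b·N + c.
B−A: 485a + 252b = 25.3;  C−A: 435a + 398b = 35.4.
Solving gives a = 0.01377, b = 0.07389.
Then c = 168.5 − a·219 − b·537 = 125.80.
At (-37, 902): z_contact = −0.51 + 66.65 + 125.80 = 191.95 m.
Depth below ground = 229.9 − 191.95 = 38.0 m.

38.0 m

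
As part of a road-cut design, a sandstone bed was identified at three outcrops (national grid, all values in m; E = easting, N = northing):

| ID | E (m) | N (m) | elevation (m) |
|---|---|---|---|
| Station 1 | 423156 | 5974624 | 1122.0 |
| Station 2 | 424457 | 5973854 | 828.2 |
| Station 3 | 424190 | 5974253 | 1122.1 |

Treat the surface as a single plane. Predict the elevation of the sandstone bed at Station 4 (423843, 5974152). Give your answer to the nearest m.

903 m

Two edge vectors: Station 1→Station 2 = (1301, -770, -293.8), Station 1→Station 3 = (1034, -371, 0.1).
Normal n = (Station 1→Station 2) × (Station 1→Station 3) = (-109076.8, -303919.3, 313509).
So ∂z/∂E = −n_x/n_z = 0.34792239 and ∂z/∂N = −n_y/n_z = 0.96941172.
Intercept c from Station 1: 1122 − 147225.45 − 5791870.55 = −5937973.99.
At (423843, 5974152): z = 147464.5 + 5791413.0 − 5937973.99 = 903.5 m.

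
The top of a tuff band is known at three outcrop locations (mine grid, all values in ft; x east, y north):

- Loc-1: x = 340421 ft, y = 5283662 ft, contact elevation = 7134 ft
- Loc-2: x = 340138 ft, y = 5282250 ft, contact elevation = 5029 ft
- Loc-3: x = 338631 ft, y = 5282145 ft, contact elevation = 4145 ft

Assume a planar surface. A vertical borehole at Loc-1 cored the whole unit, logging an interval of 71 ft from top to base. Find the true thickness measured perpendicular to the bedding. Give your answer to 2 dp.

Let the plane be z = a·x + b·y + c.
Loc-2−Loc-1: −283a − 1412b = −2105;  Loc-3−Loc-1: −1790a − 1517b = −2989.
Solving gives a = 0.48956, b = 1.39267.
|∇z| = √(a²+b²) = 1.47621, so dip δ = arctan(1.47621) = 55.89°.
True thickness = vertical thickness × cos δ = 71 × cos 55.89° = 39.82 ft.

39.82 ft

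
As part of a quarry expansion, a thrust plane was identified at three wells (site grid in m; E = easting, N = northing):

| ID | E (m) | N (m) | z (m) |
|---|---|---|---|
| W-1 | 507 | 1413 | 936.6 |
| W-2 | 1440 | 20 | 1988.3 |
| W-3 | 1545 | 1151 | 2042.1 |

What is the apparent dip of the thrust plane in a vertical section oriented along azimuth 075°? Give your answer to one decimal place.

Let the plane be z = a·E + b·N + c.
W-2−W-1: 933a − 1393b = 1051.7;  W-3−W-1: 1038a − 262b = 1105.5.
Solving gives a = 1.05238, b = −0.05013.
Unit vector along 075° is (sin 75°, cos 75°) = (0.9659, 0.2588).
Slope in that direction = a·(0.9659) + b·(0.2588) = 1.00354.
Apparent dip = arctan|1.00354| = 45.1° (true dip is 46.5°, so apparent ≤ true as expected).

45.1°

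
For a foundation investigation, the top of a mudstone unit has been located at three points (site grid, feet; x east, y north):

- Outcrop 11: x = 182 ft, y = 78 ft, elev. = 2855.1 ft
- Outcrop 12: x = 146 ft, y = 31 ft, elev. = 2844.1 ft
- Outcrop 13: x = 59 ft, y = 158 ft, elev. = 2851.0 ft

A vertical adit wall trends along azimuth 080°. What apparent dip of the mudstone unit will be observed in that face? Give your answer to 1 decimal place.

Two edge vectors: Outcrop 11→Outcrop 12 = (-36, -47, -11), Outcrop 11→Outcrop 13 = (-123, 80, -4.1).
Normal n = (Outcrop 11→Outcrop 12) × (Outcrop 11→Outcrop 13) = (1072.7, 1205.4, -8661).
So ∂z/∂x = −n_x/n_z = 0.12385 and ∂z/∂y = −n_y/n_z = 0.13918.
Unit vector along 080° is (sin 80°, cos 80°) = (0.9848, 0.1736).
Slope in that direction = a·(0.9848) + b·(0.1736) = 0.14614.
Apparent dip = arctan|0.14614| = 8.3° (true dip is 10.6°, so apparent ≤ true as expected).

8.3°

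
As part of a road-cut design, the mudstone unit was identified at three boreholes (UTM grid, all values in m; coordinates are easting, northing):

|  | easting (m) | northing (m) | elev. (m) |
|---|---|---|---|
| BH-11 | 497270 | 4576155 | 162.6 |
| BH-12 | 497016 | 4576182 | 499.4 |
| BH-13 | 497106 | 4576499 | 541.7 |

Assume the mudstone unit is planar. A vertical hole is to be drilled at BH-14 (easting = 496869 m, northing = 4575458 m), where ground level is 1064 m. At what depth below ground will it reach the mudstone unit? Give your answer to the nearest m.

736 m

Let the plane be z = a·easting + b·northing + c.
BH-12−BH-11: −254a + 27b = 336.8;  BH-13−BH-11: −164a + 344b = 379.1.
Solving gives a = −1.27337006, b = 0.49496311.
Then c = 162.6 − a·497270 − b·4576155 = −1631656.58.
At (496869, 4575458): z_contact = −632698.1 + 2264682.9 − 1631656.58 = 328.2 m.
Depth below ground = 1064 − 328.2 = 736 m.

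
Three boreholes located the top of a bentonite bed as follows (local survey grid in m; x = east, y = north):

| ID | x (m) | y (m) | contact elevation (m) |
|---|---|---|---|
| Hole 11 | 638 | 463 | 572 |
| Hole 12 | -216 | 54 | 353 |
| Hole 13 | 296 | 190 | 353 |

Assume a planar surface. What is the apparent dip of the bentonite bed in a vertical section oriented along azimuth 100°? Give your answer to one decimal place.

Two edge vectors: Hole 11→Hole 12 = (-854, -409, -219), Hole 11→Hole 13 = (-342, -273, -219).
Normal n = (Hole 11→Hole 12) × (Hole 11→Hole 13) = (29784, -112128, 93264).
So ∂z/∂x = −n_x/n_z = −0.31935 and ∂z/∂y = −n_y/n_z = 1.20226.
Unit vector along 100° is (sin 100°, cos 100°) = (0.9848, -0.1736).
Slope in that direction = a·(0.9848) + b·(-0.1736) = −0.52327.
Apparent dip = arctan|0.52327| = 27.6° (true dip is 51.2°, so apparent ≤ true as expected).

27.6°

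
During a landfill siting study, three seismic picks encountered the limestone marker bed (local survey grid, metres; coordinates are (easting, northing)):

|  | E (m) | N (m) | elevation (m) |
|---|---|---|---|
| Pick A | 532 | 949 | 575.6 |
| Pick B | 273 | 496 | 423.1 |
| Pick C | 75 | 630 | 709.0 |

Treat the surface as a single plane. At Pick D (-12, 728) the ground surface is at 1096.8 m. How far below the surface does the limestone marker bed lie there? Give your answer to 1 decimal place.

Two edge vectors: Pick A→Pick B = (-259, -453, -152.5), Pick A→Pick C = (-457, -319, 133.4).
Normal n = (Pick A→Pick B) × (Pick A→Pick C) = (-109077.7, 104243.1, -124400).
So ∂z/∂E = −n_x/n_z = −0.87683 and ∂z/∂N = −n_y/n_z = 0.83797.
Intercept c from Pick A: 575.6 + 466.47 − 795.23 = 246.84.
At (-12, 728): z_contact = 10.52 + 610.04 + 246.84 = 867.41 m.
Depth below ground = 1096.8 − 867.41 = 229.4 m.

229.4 m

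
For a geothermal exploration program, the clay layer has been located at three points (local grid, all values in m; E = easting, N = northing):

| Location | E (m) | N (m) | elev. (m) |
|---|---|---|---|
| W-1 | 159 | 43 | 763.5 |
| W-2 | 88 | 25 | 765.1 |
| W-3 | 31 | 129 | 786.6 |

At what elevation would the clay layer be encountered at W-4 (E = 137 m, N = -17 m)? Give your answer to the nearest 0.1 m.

754.7 m

Two edge vectors: W-1→W-2 = (-71, -18, 1.6), W-1→W-3 = (-128, 86, 23.1).
Normal n = (W-1→W-2) × (W-1→W-3) = (-553.4, 1435.3, -8410).
So ∂z/∂E = −n_x/n_z = −0.06580 and ∂z/∂N = −n_y/n_z = 0.17067.
Intercept c from W-1: 763.5 + 10.46 − 7.34 = 766.62.
At (137, -17): z = −9.0 − 2.9 + 766.62 = 754.7 m.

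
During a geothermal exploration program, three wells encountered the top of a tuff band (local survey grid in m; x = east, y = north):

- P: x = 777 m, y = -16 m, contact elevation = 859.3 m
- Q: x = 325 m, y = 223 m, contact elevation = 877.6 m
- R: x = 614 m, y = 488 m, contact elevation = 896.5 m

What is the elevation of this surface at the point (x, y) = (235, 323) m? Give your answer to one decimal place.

885.1 m

Let the plane be z = a·x + b·y + c.
Q−P: −452a + 239b = 18.3;  R−P: −163a + 504b = 37.2.
Solving gives a = −0.00176, b = 0.07324.
Then c = 859.3 − a·777 − b·-16 = 861.84.
At (235, 323): z = −0.4 + 23.7 + 861.84 = 885.1 m.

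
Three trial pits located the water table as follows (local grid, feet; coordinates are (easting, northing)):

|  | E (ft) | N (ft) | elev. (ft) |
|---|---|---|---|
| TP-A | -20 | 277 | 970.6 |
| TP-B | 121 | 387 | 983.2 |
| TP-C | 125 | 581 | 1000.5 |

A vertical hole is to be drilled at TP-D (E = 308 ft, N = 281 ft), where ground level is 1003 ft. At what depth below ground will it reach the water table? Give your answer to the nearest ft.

Two edge vectors: TP-A→TP-B = (141, 110, 12.6), TP-A→TP-C = (145, 304, 29.9).
Normal n = (TP-A→TP-B) × (TP-A→TP-C) = (-541.4, -2388.9, 26914).
So ∂z/∂E = −n_x/n_z = 0.02012 and ∂z/∂N = −n_y/n_z = 0.08876.
Intercept c from TP-A: 970.6 + 0.40 − 24.59 = 946.42.
At (308, 281): z_contact = 6.2 + 24.9 + 946.42 = 977.6 ft.
Depth below ground = 1003 − 977.6 = 25 ft.

25 ft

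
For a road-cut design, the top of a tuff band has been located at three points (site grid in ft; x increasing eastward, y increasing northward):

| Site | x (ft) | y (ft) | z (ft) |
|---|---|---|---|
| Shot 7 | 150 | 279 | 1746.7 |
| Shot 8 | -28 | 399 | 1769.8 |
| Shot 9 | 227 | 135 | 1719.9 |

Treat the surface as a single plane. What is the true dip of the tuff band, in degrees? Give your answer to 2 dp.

10.35°

Two edge vectors: Shot 7→Shot 8 = (-178, 120, 23.1), Shot 7→Shot 9 = (77, -144, -26.8).
Normal n = (Shot 7→Shot 8) × (Shot 7→Shot 9) = (110.4, -2991.7, 16392).
So ∂z/∂x = −n_x/n_z = −0.00673 and ∂z/∂y = −n_y/n_z = 0.18251.
Gradient magnitude |∇z| = √(a² + b²) = √(0.00005 + 0.03331) = 0.18263.
True dip = arctan(0.18263) = 10.35°, dipping toward S (azimuth ≈ 178°).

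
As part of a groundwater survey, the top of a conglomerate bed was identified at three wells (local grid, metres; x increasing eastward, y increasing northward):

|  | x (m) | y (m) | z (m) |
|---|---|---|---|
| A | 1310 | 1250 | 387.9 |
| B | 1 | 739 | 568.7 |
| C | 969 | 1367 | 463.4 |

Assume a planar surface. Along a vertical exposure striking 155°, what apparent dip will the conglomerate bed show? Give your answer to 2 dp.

Let the plane be z = a·x + b·y + c.
B−A: −1309a − 511b = 180.8;  C−A: −341a + 117b = 75.5.
Solving gives a = −0.18245, b = 0.11355.
Unit vector along 155° is (sin 155°, cos 155°) = (0.4226, -0.9063).
Slope in that direction = a·(0.4226) + b·(-0.9063) = −0.18002.
Apparent dip = arctan|0.18002| = 10.20° (true dip is 12.1°, so apparent ≤ true as expected).

10.20°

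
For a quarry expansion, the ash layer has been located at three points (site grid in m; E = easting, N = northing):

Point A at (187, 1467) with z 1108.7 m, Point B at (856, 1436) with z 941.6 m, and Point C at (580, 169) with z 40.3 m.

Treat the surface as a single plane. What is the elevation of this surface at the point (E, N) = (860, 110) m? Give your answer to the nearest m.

-65 m

Two edge vectors: Point A→Point B = (669, -31, -167.1), Point A→Point C = (393, -1298, -1068.4).
Normal n = (Point A→Point B) × (Point A→Point C) = (-183775.4, 649089.3, -856179).
So ∂z/∂E = −n_x/n_z = −0.21465 and ∂z/∂N = −n_y/n_z = 0.75812.
Intercept c from Point A: 1108.7 + 40.14 − 1112.17 = 36.67.
At (860, 110): z = −184.6 + 83.4 + 36.67 = -64.5 m.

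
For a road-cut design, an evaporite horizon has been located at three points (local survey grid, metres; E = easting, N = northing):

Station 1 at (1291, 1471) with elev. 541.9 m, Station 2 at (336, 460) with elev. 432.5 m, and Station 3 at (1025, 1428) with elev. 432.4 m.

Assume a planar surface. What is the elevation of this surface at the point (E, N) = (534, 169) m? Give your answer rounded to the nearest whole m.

Two edge vectors: Station 1→Station 2 = (-955, -1011, -109.4), Station 1→Station 3 = (-266, -43, -109.5).
Normal n = (Station 1→Station 2) × (Station 1→Station 3) = (106000.3, -75472.1, -227861).
So ∂z/∂E = −n_x/n_z = 0.46520 and ∂z/∂N = −n_y/n_z = −0.33122.
Intercept c from Station 1: 541.9 − 600.57 + 487.22 = 428.55.
At (534, 169): z = 248.4 − 56.0 + 428.55 = 621.0 m.

621 m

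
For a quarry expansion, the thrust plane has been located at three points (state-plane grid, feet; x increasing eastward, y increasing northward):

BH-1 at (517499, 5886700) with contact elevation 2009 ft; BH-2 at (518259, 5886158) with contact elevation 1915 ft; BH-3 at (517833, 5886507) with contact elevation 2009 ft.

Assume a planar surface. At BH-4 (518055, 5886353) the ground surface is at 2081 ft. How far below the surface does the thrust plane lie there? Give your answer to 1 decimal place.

95.5 ft

Let the plane be z = a·x + b·y + c.
BH-2−BH-1: 760a − 542b = −94;  BH-3−BH-1: 334a − 193b = 0.
Solving gives a = 0.528182136, b = 0.914056131.
Then c = 2009 − a·517499 − b·5886700 = −5652098.96.
At (518055, 5886353): z_contact = 273627.40 + 5380457.05 − 5652098.96 = 1985.49 ft.
Depth below ground = 2081 − 1985.49 = 95.5 ft.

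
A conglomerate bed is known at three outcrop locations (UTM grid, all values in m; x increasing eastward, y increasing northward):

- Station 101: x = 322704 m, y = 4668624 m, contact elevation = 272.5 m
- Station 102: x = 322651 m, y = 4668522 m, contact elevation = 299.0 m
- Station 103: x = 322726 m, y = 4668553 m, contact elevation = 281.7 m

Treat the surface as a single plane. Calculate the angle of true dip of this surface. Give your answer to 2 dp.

Two edge vectors: Station 101→Station 102 = (-53, -102, 26.5), Station 101→Station 103 = (22, -71, 9.2).
Normal n = (Station 101→Station 102) × (Station 101→Station 103) = (943.1, 1070.6, 6007).
So ∂z/∂x = −n_x/n_z = −0.15700 and ∂z/∂y = −n_y/n_z = −0.17823.
Gradient magnitude |∇z| = √(a² + b²) = √(0.02465 + 0.03176) = 0.23751.
True dip = arctan(0.23751) = 13.36°, dipping toward NE (azimuth ≈ 041°).

13.36°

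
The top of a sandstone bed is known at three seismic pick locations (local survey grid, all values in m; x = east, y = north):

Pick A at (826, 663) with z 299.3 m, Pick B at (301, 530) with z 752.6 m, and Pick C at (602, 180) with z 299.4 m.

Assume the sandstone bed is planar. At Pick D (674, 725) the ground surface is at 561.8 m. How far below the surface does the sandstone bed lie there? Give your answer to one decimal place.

Two edge vectors: Pick A→Pick B = (-525, -133, 453.3), Pick A→Pick C = (-224, -483, 0.1).
Normal n = (Pick A→Pick B) × (Pick A→Pick C) = (218930.6, -101486.7, 223783).
So ∂z/∂x = −n_x/n_z = −0.97832 and ∂z/∂y = −n_y/n_z = 0.45350.
Intercept c from Pick A: 299.3 + 808.09 − 300.67 = 806.72.
At (674, 725): z_contact = −659.39 + 328.79 + 806.72 = 476.12 m.
Depth below ground = 561.8 − 476.12 = 85.7 m.

85.7 m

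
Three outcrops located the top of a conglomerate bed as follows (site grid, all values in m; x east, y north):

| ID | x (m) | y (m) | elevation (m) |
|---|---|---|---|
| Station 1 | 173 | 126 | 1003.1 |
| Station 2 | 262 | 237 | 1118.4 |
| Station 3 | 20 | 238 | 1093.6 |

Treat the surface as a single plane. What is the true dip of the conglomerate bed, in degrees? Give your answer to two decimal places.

43.81°

Let the plane be z = a·x + b·y + c.
Station 2−Station 1: 89a + 111b = 115.3;  Station 3−Station 1: −153a + 112b = 90.5.
Solving gives a = 0.10642, b = 0.95341.
Gradient magnitude |∇z| = √(a² + b²) = √(0.01133 + 0.90899) = 0.95933.
True dip = arctan(0.95933) = 43.81°, dipping toward S (azimuth ≈ 186°).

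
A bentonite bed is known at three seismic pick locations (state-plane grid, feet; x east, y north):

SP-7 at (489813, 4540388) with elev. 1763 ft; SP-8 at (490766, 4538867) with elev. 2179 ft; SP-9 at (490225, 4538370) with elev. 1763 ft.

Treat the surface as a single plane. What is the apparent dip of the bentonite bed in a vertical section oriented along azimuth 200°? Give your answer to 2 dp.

19.07°

Let the plane be z = a·x + b·y + c.
SP-8−SP-7: 953a − 1521b = 416;  SP-9−SP-7: 412a − 2018b = 0.
Solving gives a = 0.64750, b = 0.13220.
Unit vector along 200° is (sin 200°, cos 200°) = (-0.3420, -0.9397).
Slope in that direction = a·(-0.3420) + b·(-0.9397) = −0.34568.
Apparent dip = arctan|0.34568| = 19.07° (true dip is 33.5°, so apparent ≤ true as expected).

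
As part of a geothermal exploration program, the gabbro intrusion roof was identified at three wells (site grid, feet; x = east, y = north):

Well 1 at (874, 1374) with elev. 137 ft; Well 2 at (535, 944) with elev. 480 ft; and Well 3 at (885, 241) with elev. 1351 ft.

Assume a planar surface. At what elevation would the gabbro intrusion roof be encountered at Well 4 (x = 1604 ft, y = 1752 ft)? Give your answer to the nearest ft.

-16 ft

Two edge vectors: Well 1→Well 2 = (-339, -430, 343), Well 1→Well 3 = (11, -1133, 1214).
Normal n = (Well 1→Well 2) × (Well 1→Well 3) = (-133401, 415319, 388817).
So ∂z/∂x = −n_x/n_z = 0.34309 and ∂z/∂y = −n_y/n_z = −1.06816.
Intercept c from Well 1: 137 − 299.86 + 1467.65 = 1304.79.
At (1604, 1752): z = 550.3 − 1871.4 + 1304.79 = -16.3 ft.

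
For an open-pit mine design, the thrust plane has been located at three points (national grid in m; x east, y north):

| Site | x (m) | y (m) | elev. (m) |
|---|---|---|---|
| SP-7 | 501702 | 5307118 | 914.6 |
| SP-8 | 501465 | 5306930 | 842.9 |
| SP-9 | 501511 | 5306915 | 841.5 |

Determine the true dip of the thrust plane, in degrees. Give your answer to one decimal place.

Let the plane be z = a·x + b·y + c.
SP-8−SP-7: −237a − 188b = −71.7;  SP-9−SP-7: −191a − 203b = −73.1.
Solving gives a = 0.06657, b = 0.29747.
Gradient magnitude |∇z| = √(a² + b²) = √(0.00443 + 0.08849) = 0.30482.
True dip = arctan(0.30482) = 17.0°, dipping toward SSW (azimuth ≈ 193°).

17.0°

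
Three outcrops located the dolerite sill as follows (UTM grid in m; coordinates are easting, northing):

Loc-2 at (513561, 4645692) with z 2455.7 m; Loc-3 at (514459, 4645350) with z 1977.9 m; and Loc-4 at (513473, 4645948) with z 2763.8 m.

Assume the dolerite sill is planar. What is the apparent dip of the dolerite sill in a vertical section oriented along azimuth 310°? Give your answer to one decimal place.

Two edge vectors: Loc-2→Loc-3 = (898, -342, -477.8), Loc-2→Loc-4 = (-88, 256, 308.1).
Normal n = (Loc-2→Loc-3) × (Loc-2→Loc-4) = (16946.6, -234627.4, 199792).
So ∂z/∂easting = −n_x/n_z = −0.08482 and ∂z/∂northing = −n_y/n_z = 1.17436.
Unit vector along 310° is (sin 310°, cos 310°) = (-0.7660, 0.6428).
Slope in that direction = a·(-0.7660) + b·(0.6428) = 0.81984.
Apparent dip = arctan|0.81984| = 39.3° (true dip is 49.7°, so apparent ≤ true as expected).

39.3°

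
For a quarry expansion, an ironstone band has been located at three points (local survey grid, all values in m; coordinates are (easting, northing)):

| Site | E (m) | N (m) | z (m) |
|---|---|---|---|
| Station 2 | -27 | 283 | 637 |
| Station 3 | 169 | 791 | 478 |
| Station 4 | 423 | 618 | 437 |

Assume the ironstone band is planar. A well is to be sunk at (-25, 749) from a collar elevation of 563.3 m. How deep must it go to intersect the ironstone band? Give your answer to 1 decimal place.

Two edge vectors: Station 2→Station 3 = (196, 508, -159), Station 2→Station 4 = (450, 335, -200).
Normal n = (Station 2→Station 3) × (Station 2→Station 4) = (-48335, -32350, -162940).
So ∂z/∂E = −n_x/n_z = −0.29664 and ∂z/∂N = −n_y/n_z = −0.19854.
Intercept c from Station 2: 637 − 8.01 + 56.19 = 685.18.
At (-25, 749): z_contact = 7.42 − 148.71 + 685.18 = 543.89 m.
Depth below ground = 563.3 − 543.89 = 19.4 m.

19.4 m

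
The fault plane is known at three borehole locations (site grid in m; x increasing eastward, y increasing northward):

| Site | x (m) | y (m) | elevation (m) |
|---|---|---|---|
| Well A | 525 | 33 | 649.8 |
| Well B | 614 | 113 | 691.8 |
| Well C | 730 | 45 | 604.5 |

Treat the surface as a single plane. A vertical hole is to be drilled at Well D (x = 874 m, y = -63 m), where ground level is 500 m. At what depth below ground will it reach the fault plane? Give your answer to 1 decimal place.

Let the plane be z = a·x + b·y + c.
Well B−Well A: 89a + 80b = 42;  Well C−Well A: 205a + 12b = −45.3.
Solving gives a = −0.26924, b = 0.82453.
Then c = 649.8 − a·525 − b·33 = 763.94.
At (874, -63): z_contact = −235.32 − 51.95 + 763.94 = 476.68 m.
Depth below ground = 500 − 476.68 = 23.3 m.

23.3 m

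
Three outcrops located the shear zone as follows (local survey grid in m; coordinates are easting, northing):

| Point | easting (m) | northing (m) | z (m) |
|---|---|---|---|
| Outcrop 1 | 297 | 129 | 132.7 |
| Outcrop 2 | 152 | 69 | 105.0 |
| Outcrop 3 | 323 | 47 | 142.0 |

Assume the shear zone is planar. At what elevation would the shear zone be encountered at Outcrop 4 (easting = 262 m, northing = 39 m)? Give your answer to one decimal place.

129.5 m

Let the plane be z = a·easting + b·northing + c.
Outcrop 2−Outcrop 1: −145a − 60b = −27.7;  Outcrop 3−Outcrop 1: 26a − 82b = 9.3.
Solving gives a = 0.21036, b = −0.04671.
Then c = 132.7 − a·297 − b·129 = 76.25.
At (262, 39): z = 55.1 − 1.8 + 76.25 = 129.5 m.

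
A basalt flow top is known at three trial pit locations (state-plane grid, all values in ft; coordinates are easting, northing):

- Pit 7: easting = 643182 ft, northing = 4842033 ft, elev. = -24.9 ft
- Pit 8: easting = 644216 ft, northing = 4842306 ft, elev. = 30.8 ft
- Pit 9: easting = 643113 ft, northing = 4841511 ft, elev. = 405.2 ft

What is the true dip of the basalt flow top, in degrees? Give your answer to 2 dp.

42.17°

Let the plane be z = a·easting + b·northing + c.
Pit 8−Pit 7: 1034a + 273b = 55.7;  Pit 9−Pit 7: −69a − 522b = 430.1.
Solving gives a = 0.28122, b = −0.86112.
Gradient magnitude |∇z| = √(a² + b²) = √(0.07909 + 0.74153) = 0.90588.
True dip = arctan(0.90588) = 42.17°, dipping toward NNW (azimuth ≈ 342°).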